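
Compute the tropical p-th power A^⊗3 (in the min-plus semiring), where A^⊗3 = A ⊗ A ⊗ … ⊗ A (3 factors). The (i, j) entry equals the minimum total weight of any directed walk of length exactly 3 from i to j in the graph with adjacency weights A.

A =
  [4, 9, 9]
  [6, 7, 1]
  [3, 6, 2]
A^⊗3 =
  [12, 16, 12]
  [6, 9, 5]
  [7, 10, 6]

Each entry (A^⊗3)_ij equals the minimum over all length-3 walks i = v_0 → v_1 → … → v_3 = j of Σ_t A[v_t][v_{t+1}]. For example, for (i, j) = (0, 2) we minimise over 9 possible intermediate vertex sequences; the minimum is 12, attained along the walk 0 → 1 → 2 → 2.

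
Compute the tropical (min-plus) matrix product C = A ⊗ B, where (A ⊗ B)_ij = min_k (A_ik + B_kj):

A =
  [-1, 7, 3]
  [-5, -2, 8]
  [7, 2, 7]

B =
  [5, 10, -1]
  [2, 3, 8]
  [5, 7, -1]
A ⊗ B =
  [4, 9, -2]
  [0, 1, -6]
  [4, 5, 6]

Apply the min-plus product entry-by-entry:
  C[0][0] = min over k of (A[0][0] + B[0][0] = -1 + 5 = 4, A[0][1] + B[1][0] = 7 + 2 = 9, A[0][2] + B[2][0] = 3 + 5 = 8) = 4 (attained at k = 0)
  C[0][1] = min over k of (A[0][0] + B[0][1] = -1 + 10 = 9, A[0][1] + B[1][1] = 7 + 3 = 10, A[0][2] + B[2][1] = 3 + 7 = 10) = 9 (attained at k = 0)
  C[0][2] = min over k of (A[0][0] + B[0][2] = -1 + -1 = -2, A[0][1] + B[1][2] = 7 + 8 = 15, A[0][2] + B[2][2] = 3 + -1 = 2) = -2 (attained at k = 0)
  C[1][0] = min over k of (A[1][0] + B[0][0] = -5 + 5 = 0, A[1][1] + B[1][0] = -2 + 2 = 0, A[1][2] + B[2][0] = 8 + 5 = 13) = 0 (attained at k = 0)
  C[1][1] = min over k of (A[1][0] + B[0][1] = -5 + 10 = 5, A[1][1] + B[1][1] = -2 + 3 = 1, A[1][2] + B[2][1] = 8 + 7 = 15) = 1 (attained at k = 1)
  C[1][2] = min over k of (A[1][0] + B[0][2] = -5 + -1 = -6, A[1][1] + B[1][2] = -2 + 8 = 6, A[1][2] + B[2][2] = 8 + -1 = 7) = -6 (attained at k = 0)
  C[2][0] = min over k of (A[2][0] + B[0][0] = 7 + 5 = 12, A[2][1] + B[1][0] = 2 + 2 = 4, A[2][2] + B[2][0] = 7 + 5 = 12) = 4 (attained at k = 1)
  C[2][1] = min over k of (A[2][0] + B[0][1] = 7 + 10 = 17, A[2][1] + B[1][1] = 2 + 3 = 5, A[2][2] + B[2][1] = 7 + 7 = 14) = 5 (attained at k = 1)
  C[2][2] = min over k of (A[2][0] + B[0][2] = 7 + -1 = 6, A[2][1] + B[1][2] = 2 + 8 = 10, A[2][2] + B[2][2] = 7 + -1 = 6) = 6 (attained at k = 0)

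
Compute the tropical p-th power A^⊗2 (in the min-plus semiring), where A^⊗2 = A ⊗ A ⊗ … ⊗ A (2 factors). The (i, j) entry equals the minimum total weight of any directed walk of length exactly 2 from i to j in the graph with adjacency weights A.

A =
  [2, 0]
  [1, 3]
A^⊗2 =
  [1, 2]
  [3, 1]

Each entry (A^⊗2)_ij equals the minimum over all length-2 walks i = v_0 → v_1 → … → v_2 = j of Σ_t A[v_t][v_{t+1}]. For example, for (i, j) = (0, 1) we minimise over 2 possible intermediate vertex sequences; the minimum is 2, attained along the walk 0 → 0 → 1.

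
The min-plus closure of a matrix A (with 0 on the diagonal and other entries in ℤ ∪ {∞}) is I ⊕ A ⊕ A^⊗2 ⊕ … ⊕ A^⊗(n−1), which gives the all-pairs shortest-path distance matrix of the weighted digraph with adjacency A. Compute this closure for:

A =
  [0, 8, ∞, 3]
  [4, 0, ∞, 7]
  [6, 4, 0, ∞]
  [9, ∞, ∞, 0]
Closure =
  [0, 8, ∞, 3]
  [4, 0, ∞, 7]
  [6, 4, 0, 9]
  [9, 17, ∞, 0]

This is the Floyd-Warshall all-pairs shortest-path computation. For each intermediate vertex k = 0, 1, …, 3, update dist[i][j] ← min(dist[i][j], dist[i][k] + dist[k][j]). The final matrix gives, for each (i, j), the minimum total weight of any directed path from i to j (possibly empty when i = j).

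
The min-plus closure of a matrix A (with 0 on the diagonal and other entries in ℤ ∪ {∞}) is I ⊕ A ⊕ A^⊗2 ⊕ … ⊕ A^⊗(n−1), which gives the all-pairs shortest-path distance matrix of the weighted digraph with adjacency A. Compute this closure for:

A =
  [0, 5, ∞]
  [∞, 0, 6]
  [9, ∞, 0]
Closure =
  [0, 5, 11]
  [15, 0, 6]
  [9, 14, 0]

This is the Floyd-Warshall all-pairs shortest-path computation. For each intermediate vertex k = 0, 1, …, 2, update dist[i][j] ← min(dist[i][j], dist[i][k] + dist[k][j]). The final matrix gives, for each (i, j), the minimum total weight of any directed path from i to j (possibly empty when i = j).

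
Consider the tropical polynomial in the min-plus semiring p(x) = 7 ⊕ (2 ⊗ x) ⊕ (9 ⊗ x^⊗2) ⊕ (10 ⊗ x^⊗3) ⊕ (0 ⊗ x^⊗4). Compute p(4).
p(4) = 6

A tropical monomial a ⊗ x^⊗i evaluates to a + i · x. Evaluating each term at x = 4:
  Term 0 contributes 7 + 0 · 4 = 7
  Term 1 contributes 2 + 1 · 4 = 6
  Term 2 contributes 9 + 2 · 4 = 17
  Term 3 contributes 10 + 3 · 4 = 22
  Term 4 contributes 0 + 4 · 4 = 16
p(4) = ⊕ of these = min[7, 6, 17, 22, 16] = 6.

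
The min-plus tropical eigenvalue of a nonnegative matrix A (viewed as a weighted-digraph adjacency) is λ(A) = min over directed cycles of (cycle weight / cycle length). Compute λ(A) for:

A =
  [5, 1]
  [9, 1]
λ(A) = 1

Enumerate directed cycles and compute their means (weight / length). Sample:
  cycle 0 → 0: weight = 5, length = 1, mean = 5/1 ≈ 5.000
  cycle 1 → 1: weight = 1, length = 1, mean = 1/1 ≈ 1.000
  cycle 0 → 1 → 0: weight = 10, length = 2, mean = 10/2 ≈ 5.000
  cycle 1 → 0 → 1: weight = 10, length = 2, mean = 10/2 ≈ 5.000
Minimum mean = 1.000, attained e.g. along the cycle 1 → 1 with weight 1 and length 1. So λ(A) = 1/1 = 1.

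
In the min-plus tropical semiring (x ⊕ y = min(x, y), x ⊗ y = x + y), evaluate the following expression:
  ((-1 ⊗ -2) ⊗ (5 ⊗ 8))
((-1 ⊗ -2) ⊗ (5 ⊗ 8)) = 10

Expand innermost to outermost. Recall ⊕ takes the minimum of its arguments and ⊗ takes their sum. Working out the expression ((-1 ⊗ -2) ⊗ (5 ⊗ 8)) gives 10.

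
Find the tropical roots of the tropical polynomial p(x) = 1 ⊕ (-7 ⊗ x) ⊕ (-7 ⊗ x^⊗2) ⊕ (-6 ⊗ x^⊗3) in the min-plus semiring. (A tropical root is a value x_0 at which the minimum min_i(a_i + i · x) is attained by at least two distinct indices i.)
Roots: {-1, 0, 8}

Each tropical root is a break point of the lower envelope of the lines y = a_i + i · x (there are 4 lines, with slopes 0, 1, ..., 3). Only the lines that attain the minimum somewhere contribute to roots; other lines are dominated. Here the surviving (envelope) indices are i = 3, i = 2, i = 1, i = 0.
Intersections between consecutive envelope lines give the roots: for adjacent envelope indices i < j the intersection is x = (a_i − a_j) / (j − i). Reading off the sorted break points: {-1, 0, 8}.
Verification: at each break x_0, at least two indices attain the minimum of min_i(a_i + i · x_0).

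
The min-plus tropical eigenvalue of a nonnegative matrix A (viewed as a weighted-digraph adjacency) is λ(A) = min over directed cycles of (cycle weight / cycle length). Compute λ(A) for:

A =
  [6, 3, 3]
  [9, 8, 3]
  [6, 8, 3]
λ(A) = 3

Enumerate directed cycles and compute their means (weight / length). Sample:
  cycle 0 → 0: weight = 6, length = 1, mean = 6/1 ≈ 6.000
  cycle 1 → 1: weight = 8, length = 1, mean = 8/1 ≈ 8.000
  cycle 2 → 2: weight = 3, length = 1, mean = 3/1 ≈ 3.000
  cycle 0 → 1 → 0: weight = 12, length = 2, mean = 12/2 ≈ 6.000
  cycle 0 → 2 → 0: weight = 9, length = 2, mean = 9/2 ≈ 4.500
  cycle 1 → 0 → 1: weight = 12, length = 2, mean = 12/2 ≈ 6.000
Minimum mean = 3.000, attained e.g. along the cycle 2 → 2 with weight 3 and length 1. So λ(A) = 3/1 = 3.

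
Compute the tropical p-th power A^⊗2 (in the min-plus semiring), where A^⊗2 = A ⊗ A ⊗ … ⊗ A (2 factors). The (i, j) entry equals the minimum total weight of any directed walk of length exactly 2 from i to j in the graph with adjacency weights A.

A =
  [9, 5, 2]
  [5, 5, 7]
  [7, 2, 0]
A^⊗2 =
  [9, 4, 2]
  [10, 9, 7]
  [7, 2, 0]

Each entry (A^⊗2)_ij equals the minimum over all length-2 walks i = v_0 → v_1 → … → v_2 = j of Σ_t A[v_t][v_{t+1}]. For example, for (i, j) = (0, 2) we minimise over 3 possible intermediate vertex sequences; the minimum is 2, attained along the walk 0 → 2 → 2.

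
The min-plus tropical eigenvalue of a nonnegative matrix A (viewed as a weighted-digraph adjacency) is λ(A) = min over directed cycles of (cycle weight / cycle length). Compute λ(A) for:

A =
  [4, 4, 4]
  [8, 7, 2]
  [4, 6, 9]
λ(A) = 10/3

Enumerate directed cycles and compute their means (weight / length). Sample:
  cycle 0 → 0: weight = 4, length = 1, mean = 4/1 ≈ 4.000
  cycle 1 → 1: weight = 7, length = 1, mean = 7/1 ≈ 7.000
  cycle 2 → 2: weight = 9, length = 1, mean = 9/1 ≈ 9.000
  cycle 0 → 1 → 0: weight = 12, length = 2, mean = 12/2 ≈ 6.000
  cycle 0 → 2 → 0: weight = 8, length = 2, mean = 8/2 ≈ 4.000
  cycle 1 → 0 → 1: weight = 12, length = 2, mean = 12/2 ≈ 6.000
Minimum mean = 3.333, attained e.g. along the cycle 0 → 1 → 2 → 0 with weight 10 and length 3. So λ(A) = 10/3 = 10/3.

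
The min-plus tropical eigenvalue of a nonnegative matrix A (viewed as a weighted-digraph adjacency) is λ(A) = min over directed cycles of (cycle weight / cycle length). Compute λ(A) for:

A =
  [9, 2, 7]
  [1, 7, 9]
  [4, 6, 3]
λ(A) = 3/2

Enumerate directed cycles and compute their means (weight / length). Sample:
  cycle 0 → 0: weight = 9, length = 1, mean = 9/1 ≈ 9.000
  cycle 1 → 1: weight = 7, length = 1, mean = 7/1 ≈ 7.000
  cycle 2 → 2: weight = 3, length = 1, mean = 3/1 ≈ 3.000
  cycle 0 → 1 → 0: weight = 3, length = 2, mean = 3/2 ≈ 1.500
  cycle 0 → 2 → 0: weight = 11, length = 2, mean = 11/2 ≈ 5.500
  cycle 1 → 0 → 1: weight = 3, length = 2, mean = 3/2 ≈ 1.500
Minimum mean = 1.500, attained e.g. along the cycle 0 → 1 → 0 with weight 3 and length 2. So λ(A) = 3/2 = 3/2.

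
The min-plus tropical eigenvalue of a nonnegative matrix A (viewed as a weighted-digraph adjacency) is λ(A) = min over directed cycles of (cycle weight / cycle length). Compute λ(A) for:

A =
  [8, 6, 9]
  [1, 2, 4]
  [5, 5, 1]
λ(A) = 1

Enumerate directed cycles and compute their means (weight / length). Sample:
  cycle 0 → 0: weight = 8, length = 1, mean = 8/1 ≈ 8.000
  cycle 1 → 1: weight = 2, length = 1, mean = 2/1 ≈ 2.000
  cycle 2 → 2: weight = 1, length = 1, mean = 1/1 ≈ 1.000
  cycle 0 → 1 → 0: weight = 7, length = 2, mean = 7/2 ≈ 3.500
  cycle 0 → 2 → 0: weight = 14, length = 2, mean = 14/2 ≈ 7.000
  cycle 1 → 0 → 1: weight = 7, length = 2, mean = 7/2 ≈ 3.500
Minimum mean = 1.000, attained e.g. along the cycle 2 → 2 with weight 1 and length 1. So λ(A) = 1/1 = 1.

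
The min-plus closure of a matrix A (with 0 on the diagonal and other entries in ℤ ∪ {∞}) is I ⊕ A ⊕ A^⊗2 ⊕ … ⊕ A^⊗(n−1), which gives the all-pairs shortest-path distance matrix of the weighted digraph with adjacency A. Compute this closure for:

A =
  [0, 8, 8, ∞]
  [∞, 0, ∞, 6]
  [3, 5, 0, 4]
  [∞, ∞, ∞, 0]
Closure =
  [0, 8, 8, 12]
  [∞, 0, ∞, 6]
  [3, 5, 0, 4]
  [∞, ∞, ∞, 0]

This is the Floyd-Warshall all-pairs shortest-path computation. For each intermediate vertex k = 0, 1, …, 3, update dist[i][j] ← min(dist[i][j], dist[i][k] + dist[k][j]). The final matrix gives, for each (i, j), the minimum total weight of any directed path from i to j (possibly empty when i = j).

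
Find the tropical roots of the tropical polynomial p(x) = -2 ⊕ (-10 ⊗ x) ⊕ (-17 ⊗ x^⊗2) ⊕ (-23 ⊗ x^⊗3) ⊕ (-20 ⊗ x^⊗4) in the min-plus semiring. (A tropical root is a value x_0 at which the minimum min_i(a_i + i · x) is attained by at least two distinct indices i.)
Roots: {-3, 6, 7, 8}

Each tropical root is a break point of the lower envelope of the lines y = a_i + i · x (there are 5 lines, with slopes 0, 1, ..., 4). Only the lines that attain the minimum somewhere contribute to roots; other lines are dominated. Here the surviving (envelope) indices are i = 4, i = 3, i = 2, i = 1, i = 0.
Intersections between consecutive envelope lines give the roots: for adjacent envelope indices i < j the intersection is x = (a_i − a_j) / (j − i). Reading off the sorted break points: {-3, 6, 7, 8}.
Verification: at each break x_0, at least two indices attain the minimum of min_i(a_i + i · x_0).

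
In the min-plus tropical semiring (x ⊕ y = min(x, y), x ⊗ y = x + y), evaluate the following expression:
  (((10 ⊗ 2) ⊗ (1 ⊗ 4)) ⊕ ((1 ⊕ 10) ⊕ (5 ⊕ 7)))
(((10 ⊗ 2) ⊗ (1 ⊗ 4)) ⊕ ((1 ⊕ 10) ⊕ (5 ⊕ 7))) = 1

Expand innermost to outermost. Recall ⊕ takes the minimum of its arguments and ⊗ takes their sum. Working out the expression (((10 ⊗ 2) ⊗ (1 ⊗ 4)) ⊕ ((1 ⊕ 10) ⊕ (5 ⊕ 7))) gives 1.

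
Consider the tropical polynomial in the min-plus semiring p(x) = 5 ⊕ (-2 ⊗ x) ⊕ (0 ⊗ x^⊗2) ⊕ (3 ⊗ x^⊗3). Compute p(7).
p(7) = 5

A tropical monomial a ⊗ x^⊗i evaluates to a + i · x. Evaluating each term at x = 7:
  Term 0 contributes 5 + 0 · 7 = 5
  Term 1 contributes -2 + 1 · 7 = 5
  Term 2 contributes 0 + 2 · 7 = 14
  Term 3 contributes 3 + 3 · 7 = 24
p(7) = ⊕ of these = min[5, 5, 14, 24] = 5.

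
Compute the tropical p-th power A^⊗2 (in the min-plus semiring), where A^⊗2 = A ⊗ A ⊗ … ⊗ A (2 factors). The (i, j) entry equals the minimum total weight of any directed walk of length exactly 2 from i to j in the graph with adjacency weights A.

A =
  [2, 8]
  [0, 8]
A^⊗2 =
  [4, 10]
  [2, 8]

Each entry (A^⊗2)_ij equals the minimum over all length-2 walks i = v_0 → v_1 → … → v_2 = j of Σ_t A[v_t][v_{t+1}]. For example, for (i, j) = (0, 1) we minimise over 2 possible intermediate vertex sequences; the minimum is 10, attained along the walk 0 → 0 → 1.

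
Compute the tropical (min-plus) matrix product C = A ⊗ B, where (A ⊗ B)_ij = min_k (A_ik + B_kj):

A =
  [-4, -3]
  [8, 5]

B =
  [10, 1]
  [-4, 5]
A ⊗ B =
  [-7, -3]
  [1, 9]

Apply the min-plus product entry-by-entry:
  C[0][0] = min over k of (A[0][0] + B[0][0] = -4 + 10 = 6, A[0][1] + B[1][0] = -3 + -4 = -7) = -7 (attained at k = 1)
  C[0][1] = min over k of (A[0][0] + B[0][1] = -4 + 1 = -3, A[0][1] + B[1][1] = -3 + 5 = 2) = -3 (attained at k = 0)
  C[1][0] = min over k of (A[1][0] + B[0][0] = 8 + 10 = 18, A[1][1] + B[1][0] = 5 + -4 = 1) = 1 (attained at k = 1)
  C[1][1] = min over k of (A[1][0] + B[0][1] = 8 + 1 = 9, A[1][1] + B[1][1] = 5 + 5 = 10) = 9 (attained at k = 0)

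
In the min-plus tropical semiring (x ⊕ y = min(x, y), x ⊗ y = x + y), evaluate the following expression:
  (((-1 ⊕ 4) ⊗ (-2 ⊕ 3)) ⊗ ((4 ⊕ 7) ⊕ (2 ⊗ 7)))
(((-1 ⊕ 4) ⊗ (-2 ⊕ 3)) ⊗ ((4 ⊕ 7) ⊕ (2 ⊗ 7))) = 1

Expand innermost to outermost. Recall ⊕ takes the minimum of its arguments and ⊗ takes their sum. Working out the expression (((-1 ⊕ 4) ⊗ (-2 ⊕ 3)) ⊗ ((4 ⊕ 7) ⊕ (2 ⊗ 7))) gives 1.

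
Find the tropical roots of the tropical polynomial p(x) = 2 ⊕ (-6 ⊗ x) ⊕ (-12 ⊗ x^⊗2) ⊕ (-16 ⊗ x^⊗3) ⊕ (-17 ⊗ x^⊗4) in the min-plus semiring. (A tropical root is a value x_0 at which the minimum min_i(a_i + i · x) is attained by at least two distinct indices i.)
Roots: {1, 4, 6, 8}

Each tropical root is a break point of the lower envelope of the lines y = a_i + i · x (there are 5 lines, with slopes 0, 1, ..., 4). Only the lines that attain the minimum somewhere contribute to roots; other lines are dominated. Here the surviving (envelope) indices are i = 4, i = 3, i = 2, i = 1, i = 0.
Intersections between consecutive envelope lines give the roots: for adjacent envelope indices i < j the intersection is x = (a_i − a_j) / (j − i). Reading off the sorted break points: {1, 4, 6, 8}.
Verification: at each break x_0, at least two indices attain the minimum of min_i(a_i + i · x_0).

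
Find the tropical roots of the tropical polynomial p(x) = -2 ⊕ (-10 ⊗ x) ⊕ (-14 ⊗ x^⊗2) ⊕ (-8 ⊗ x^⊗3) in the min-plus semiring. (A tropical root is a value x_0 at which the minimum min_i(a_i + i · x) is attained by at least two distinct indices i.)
Roots: {-6, 4, 8}

Each tropical root is a break point of the lower envelope of the lines y = a_i + i · x (there are 4 lines, with slopes 0, 1, ..., 3). Only the lines that attain the minimum somewhere contribute to roots; other lines are dominated. Here the surviving (envelope) indices are i = 3, i = 2, i = 1, i = 0.
Intersections between consecutive envelope lines give the roots: for adjacent envelope indices i < j the intersection is x = (a_i − a_j) / (j − i). Reading off the sorted break points: {-6, 4, 8}.
Verification: at each break x_0, at least two indices attain the minimum of min_i(a_i + i · x_0).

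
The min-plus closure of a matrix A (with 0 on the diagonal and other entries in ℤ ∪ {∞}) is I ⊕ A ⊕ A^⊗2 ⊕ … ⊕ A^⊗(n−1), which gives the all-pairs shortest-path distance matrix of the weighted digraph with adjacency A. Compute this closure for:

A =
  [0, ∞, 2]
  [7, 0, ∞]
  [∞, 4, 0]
Closure =
  [0, 6, 2]
  [7, 0, 9]
  [11, 4, 0]

This is the Floyd-Warshall all-pairs shortest-path computation. For each intermediate vertex k = 0, 1, …, 2, update dist[i][j] ← min(dist[i][j], dist[i][k] + dist[k][j]). The final matrix gives, for each (i, j), the minimum total weight of any directed path from i to j (possibly empty when i = j).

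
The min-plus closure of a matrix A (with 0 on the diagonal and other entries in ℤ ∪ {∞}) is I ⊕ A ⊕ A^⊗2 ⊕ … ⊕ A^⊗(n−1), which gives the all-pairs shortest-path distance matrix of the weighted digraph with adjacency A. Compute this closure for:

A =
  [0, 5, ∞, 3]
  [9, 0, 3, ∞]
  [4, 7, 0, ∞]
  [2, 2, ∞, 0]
Closure =
  [0, 5, 8, 3]
  [7, 0, 3, 10]
  [4, 7, 0, 7]
  [2, 2, 5, 0]

This is the Floyd-Warshall all-pairs shortest-path computation. For each intermediate vertex k = 0, 1, …, 3, update dist[i][j] ← min(dist[i][j], dist[i][k] + dist[k][j]). The final matrix gives, for each (i, j), the minimum total weight of any directed path from i to j (possibly empty when i = j).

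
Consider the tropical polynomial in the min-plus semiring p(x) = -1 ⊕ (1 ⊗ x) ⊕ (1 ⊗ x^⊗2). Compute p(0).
p(0) = -1

A tropical monomial a ⊗ x^⊗i evaluates to a + i · x. Evaluating each term at x = 0:
  Term 0 contributes -1 + 0 · 0 = -1
  Term 1 contributes 1 + 1 · 0 = 1
  Term 2 contributes 1 + 2 · 0 = 1
p(0) = ⊕ of these = min[-1, 1, 1] = -1.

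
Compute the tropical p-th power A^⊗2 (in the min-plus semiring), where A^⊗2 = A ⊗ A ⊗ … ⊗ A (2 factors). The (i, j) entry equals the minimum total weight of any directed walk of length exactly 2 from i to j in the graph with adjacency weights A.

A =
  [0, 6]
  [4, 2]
A^⊗2 =
  [0, 6]
  [4, 4]

Each entry (A^⊗2)_ij equals the minimum over all length-2 walks i = v_0 → v_1 → … → v_2 = j of Σ_t A[v_t][v_{t+1}]. For example, for (i, j) = (0, 1) we minimise over 2 possible intermediate vertex sequences; the minimum is 6, attained along the walk 0 → 0 → 1.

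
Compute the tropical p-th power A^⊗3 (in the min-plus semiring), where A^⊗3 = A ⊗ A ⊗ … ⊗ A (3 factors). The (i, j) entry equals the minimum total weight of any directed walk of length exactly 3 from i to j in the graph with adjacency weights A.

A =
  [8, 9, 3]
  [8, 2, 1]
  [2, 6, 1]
A^⊗3 =
  [6, 10, 5]
  [4, 6, 3]
  [4, 8, 3]

Each entry (A^⊗3)_ij equals the minimum over all length-3 walks i = v_0 → v_1 → … → v_3 = j of Σ_t A[v_t][v_{t+1}]. For example, for (i, j) = (0, 2) we minimise over 9 possible intermediate vertex sequences; the minimum is 5, attained along the walk 0 → 2 → 2 → 2.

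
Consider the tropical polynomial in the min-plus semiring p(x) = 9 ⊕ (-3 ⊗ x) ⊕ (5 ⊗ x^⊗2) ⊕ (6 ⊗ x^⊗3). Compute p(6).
p(6) = 3

A tropical monomial a ⊗ x^⊗i evaluates to a + i · x. Evaluating each term at x = 6:
  Term 0 contributes 9 + 0 · 6 = 9
  Term 1 contributes -3 + 1 · 6 = 3
  Term 2 contributes 5 + 2 · 6 = 17
  Term 3 contributes 6 + 3 · 6 = 24
p(6) = ⊕ of these = min[9, 3, 17, 24] = 3.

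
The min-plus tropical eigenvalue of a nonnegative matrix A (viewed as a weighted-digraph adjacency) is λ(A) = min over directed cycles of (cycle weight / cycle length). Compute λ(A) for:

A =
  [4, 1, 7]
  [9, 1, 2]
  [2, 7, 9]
λ(A) = 1

Enumerate directed cycles and compute their means (weight / length). Sample:
  cycle 0 → 0: weight = 4, length = 1, mean = 4/1 ≈ 4.000
  cycle 1 → 1: weight = 1, length = 1, mean = 1/1 ≈ 1.000
  cycle 2 → 2: weight = 9, length = 1, mean = 9/1 ≈ 9.000
  cycle 0 → 1 → 0: weight = 10, length = 2, mean = 10/2 ≈ 5.000
  cycle 0 → 2 → 0: weight = 9, length = 2, mean = 9/2 ≈ 4.500
  cycle 1 → 0 → 1: weight = 10, length = 2, mean = 10/2 ≈ 5.000
Minimum mean = 1.000, attained e.g. along the cycle 1 → 1 with weight 1 and length 1. So λ(A) = 1/1 = 1.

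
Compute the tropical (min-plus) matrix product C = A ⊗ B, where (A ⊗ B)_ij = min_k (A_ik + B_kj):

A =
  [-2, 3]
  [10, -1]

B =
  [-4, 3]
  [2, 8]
A ⊗ B =
  [-6, 1]
  [1, 7]

Apply the min-plus product entry-by-entry:
  C[0][0] = min over k of (A[0][0] + B[0][0] = -2 + -4 = -6, A[0][1] + B[1][0] = 3 + 2 = 5) = -6 (attained at k = 0)
  C[0][1] = min over k of (A[0][0] + B[0][1] = -2 + 3 = 1, A[0][1] + B[1][1] = 3 + 8 = 11) = 1 (attained at k = 0)
  C[1][0] = min over k of (A[1][0] + B[0][0] = 10 + -4 = 6, A[1][1] + B[1][0] = -1 + 2 = 1) = 1 (attained at k = 1)
  C[1][1] = min over k of (A[1][0] + B[0][1] = 10 + 3 = 13, A[1][1] + B[1][1] = -1 + 8 = 7) = 7 (attained at k = 1)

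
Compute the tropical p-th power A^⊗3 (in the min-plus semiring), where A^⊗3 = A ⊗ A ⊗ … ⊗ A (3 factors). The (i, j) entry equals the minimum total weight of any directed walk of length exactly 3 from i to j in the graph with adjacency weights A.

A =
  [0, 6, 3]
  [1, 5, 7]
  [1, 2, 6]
A^⊗3 =
  [0, 5, 3]
  [1, 6, 4]
  [1, 6, 4]

Each entry (A^⊗3)_ij equals the minimum over all length-3 walks i = v_0 → v_1 → … → v_3 = j of Σ_t A[v_t][v_{t+1}]. For example, for (i, j) = (0, 2) we minimise over 9 possible intermediate vertex sequences; the minimum is 3, attained along the walk 0 → 0 → 0 → 2.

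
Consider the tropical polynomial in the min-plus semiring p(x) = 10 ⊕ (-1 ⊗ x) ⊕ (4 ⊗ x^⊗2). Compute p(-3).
p(-3) = -4

A tropical monomial a ⊗ x^⊗i evaluates to a + i · x. Evaluating each term at x = -3:
  Term 0 contributes 10 + 0 · -3 = 10
  Term 1 contributes -1 + 1 · -3 = -4
  Term 2 contributes 4 + 2 · -3 = -2
p(-3) = ⊕ of these = min[10, -4, -2] = -4.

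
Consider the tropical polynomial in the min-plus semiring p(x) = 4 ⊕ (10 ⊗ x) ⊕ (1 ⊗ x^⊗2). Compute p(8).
p(8) = 4

A tropical monomial a ⊗ x^⊗i evaluates to a + i · x. Evaluating each term at x = 8:
  Term 0 contributes 4 + 0 · 8 = 4
  Term 1 contributes 10 + 1 · 8 = 18
  Term 2 contributes 1 + 2 · 8 = 17
p(8) = ⊕ of these = min[4, 18, 17] = 4.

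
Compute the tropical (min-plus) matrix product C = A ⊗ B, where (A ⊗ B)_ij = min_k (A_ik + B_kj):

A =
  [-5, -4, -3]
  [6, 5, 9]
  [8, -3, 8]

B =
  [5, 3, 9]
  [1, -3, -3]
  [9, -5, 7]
A ⊗ B =
  [-3, -8, -7]
  [6, 2, 2]
  [-2, -6, -6]

Apply the min-plus product entry-by-entry:
  C[0][0] = min over k of (A[0][0] + B[0][0] = -5 + 5 = 0, A[0][1] + B[1][0] = -4 + 1 = -3, A[0][2] + B[2][0] = -3 + 9 = 6) = -3 (attained at k = 1)
  C[0][1] = min over k of (A[0][0] + B[0][1] = -5 + 3 = -2, A[0][1] + B[1][1] = -4 + -3 = -7, A[0][2] + B[2][1] = -3 + -5 = -8) = -8 (attained at k = 2)
  C[0][2] = min over k of (A[0][0] + B[0][2] = -5 + 9 = 4, A[0][1] + B[1][2] = -4 + -3 = -7, A[0][2] + B[2][2] = -3 + 7 = 4) = -7 (attained at k = 1)
  C[1][0] = min over k of (A[1][0] + B[0][0] = 6 + 5 = 11, A[1][1] + B[1][0] = 5 + 1 = 6, A[1][2] + B[2][0] = 9 + 9 = 18) = 6 (attained at k = 1)
  C[1][1] = min over k of (A[1][0] + B[0][1] = 6 + 3 = 9, A[1][1] + B[1][1] = 5 + -3 = 2, A[1][2] + B[2][1] = 9 + -5 = 4) = 2 (attained at k = 1)
  C[1][2] = min over k of (A[1][0] + B[0][2] = 6 + 9 = 15, A[1][1] + B[1][2] = 5 + -3 = 2, A[1][2] + B[2][2] = 9 + 7 = 16) = 2 (attained at k = 1)
  C[2][0] = min over k of (A[2][0] + B[0][0] = 8 + 5 = 13, A[2][1] + B[1][0] = -3 + 1 = -2, A[2][2] + B[2][0] = 8 + 9 = 17) = -2 (attained at k = 1)
  C[2][1] = min over k of (A[2][0] + B[0][1] = 8 + 3 = 11, A[2][1] + B[1][1] = -3 + -3 = -6, A[2][2] + B[2][1] = 8 + -5 = 3) = -6 (attained at k = 1)
  C[2][2] = min over k of (A[2][0] + B[0][2] = 8 + 9 = 17, A[2][1] + B[1][2] = -3 + -3 = -6, A[2][2] + B[2][2] = 8 + 7 = 15) = -6 (attained at k = 1)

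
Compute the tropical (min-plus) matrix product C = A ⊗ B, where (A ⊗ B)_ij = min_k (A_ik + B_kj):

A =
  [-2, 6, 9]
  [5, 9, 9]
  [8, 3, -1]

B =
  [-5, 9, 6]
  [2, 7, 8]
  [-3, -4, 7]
A ⊗ B =
  [-7, 5, 4]
  [0, 5, 11]
  [-4, -5, 6]

Apply the min-plus product entry-by-entry:
  C[0][0] = min over k of (A[0][0] + B[0][0] = -2 + -5 = -7, A[0][1] + B[1][0] = 6 + 2 = 8, A[0][2] + B[2][0] = 9 + -3 = 6) = -7 (attained at k = 0)
  C[0][1] = min over k of (A[0][0] + B[0][1] = -2 + 9 = 7, A[0][1] + B[1][1] = 6 + 7 = 13, A[0][2] + B[2][1] = 9 + -4 = 5) = 5 (attained at k = 2)
  C[0][2] = min over k of (A[0][0] + B[0][2] = -2 + 6 = 4, A[0][1] + B[1][2] = 6 + 8 = 14, A[0][2] + B[2][2] = 9 + 7 = 16) = 4 (attained at k = 0)
  C[1][0] = min over k of (A[1][0] + B[0][0] = 5 + -5 = 0, A[1][1] + B[1][0] = 9 + 2 = 11, A[1][2] + B[2][0] = 9 + -3 = 6) = 0 (attained at k = 0)
  C[1][1] = min over k of (A[1][0] + B[0][1] = 5 + 9 = 14, A[1][1] + B[1][1] = 9 + 7 = 16, A[1][2] + B[2][1] = 9 + -4 = 5) = 5 (attained at k = 2)
  C[1][2] = min over k of (A[1][0] + B[0][2] = 5 + 6 = 11, A[1][1] + B[1][2] = 9 + 8 = 17, A[1][2] + B[2][2] = 9 + 7 = 16) = 11 (attained at k = 0)
  C[2][0] = min over k of (A[2][0] + B[0][0] = 8 + -5 = 3, A[2][1] + B[1][0] = 3 + 2 = 5, A[2][2] + B[2][0] = -1 + -3 = -4) = -4 (attained at k = 2)
  C[2][1] = min over k of (A[2][0] + B[0][1] = 8 + 9 = 17, A[2][1] + B[1][1] = 3 + 7 = 10, A[2][2] + B[2][1] = -1 + -4 = -5) = -5 (attained at k = 2)
  C[2][2] = min over k of (A[2][0] + B[0][2] = 8 + 6 = 14, A[2][1] + B[1][2] = 3 + 8 = 11, A[2][2] + B[2][2] = -1 + 7 = 6) = 6 (attained at k = 2)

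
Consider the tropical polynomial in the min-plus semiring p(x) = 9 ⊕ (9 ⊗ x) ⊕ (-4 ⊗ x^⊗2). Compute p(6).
p(6) = 8

A tropical monomial a ⊗ x^⊗i evaluates to a + i · x. Evaluating each term at x = 6:
  Term 0 contributes 9 + 0 · 6 = 9
  Term 1 contributes 9 + 1 · 6 = 15
  Term 2 contributes -4 + 2 · 6 = 8
p(6) = ⊕ of these = min[9, 15, 8] = 8.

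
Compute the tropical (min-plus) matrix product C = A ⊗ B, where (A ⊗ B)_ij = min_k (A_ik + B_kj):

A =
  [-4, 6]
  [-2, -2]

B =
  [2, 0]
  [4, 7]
A ⊗ B =
  [-2, -4]
  [0, -2]

Apply the min-plus product entry-by-entry:
  C[0][0] = min over k of (A[0][0] + B[0][0] = -4 + 2 = -2, A[0][1] + B[1][0] = 6 + 4 = 10) = -2 (attained at k = 0)
  C[0][1] = min over k of (A[0][0] + B[0][1] = -4 + 0 = -4, A[0][1] + B[1][1] = 6 + 7 = 13) = -4 (attained at k = 0)
  C[1][0] = min over k of (A[1][0] + B[0][0] = -2 + 2 = 0, A[1][1] + B[1][0] = -2 + 4 = 2) = 0 (attained at k = 0)
  C[1][1] = min over k of (A[1][0] + B[0][1] = -2 + 0 = -2, A[1][1] + B[1][1] = -2 + 7 = 5) = -2 (attained at k = 0)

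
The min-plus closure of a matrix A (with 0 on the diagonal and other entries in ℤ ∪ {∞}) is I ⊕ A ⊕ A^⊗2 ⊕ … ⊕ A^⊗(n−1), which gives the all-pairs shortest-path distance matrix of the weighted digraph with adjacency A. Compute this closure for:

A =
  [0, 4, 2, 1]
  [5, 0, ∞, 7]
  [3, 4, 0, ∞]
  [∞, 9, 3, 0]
Closure =
  [0, 4, 2, 1]
  [5, 0, 7, 6]
  [3, 4, 0, 4]
  [6, 7, 3, 0]

This is the Floyd-Warshall all-pairs shortest-path computation. For each intermediate vertex k = 0, 1, …, 3, update dist[i][j] ← min(dist[i][j], dist[i][k] + dist[k][j]). The final matrix gives, for each (i, j), the minimum total weight of any directed path from i to j (possibly empty when i = j).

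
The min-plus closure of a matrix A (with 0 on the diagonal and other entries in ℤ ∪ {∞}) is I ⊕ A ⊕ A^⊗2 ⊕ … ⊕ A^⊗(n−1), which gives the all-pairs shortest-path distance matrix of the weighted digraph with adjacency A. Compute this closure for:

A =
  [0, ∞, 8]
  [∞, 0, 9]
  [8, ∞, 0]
Closure =
  [0, ∞, 8]
  [17, 0, 9]
  [8, ∞, 0]

This is the Floyd-Warshall all-pairs shortest-path computation. For each intermediate vertex k = 0, 1, …, 2, update dist[i][j] ← min(dist[i][j], dist[i][k] + dist[k][j]). The final matrix gives, for each (i, j), the minimum total weight of any directed path from i to j (possibly empty when i = j).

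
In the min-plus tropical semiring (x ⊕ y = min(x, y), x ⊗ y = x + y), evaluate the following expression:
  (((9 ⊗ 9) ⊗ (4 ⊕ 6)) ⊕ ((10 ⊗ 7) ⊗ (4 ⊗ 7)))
(((9 ⊗ 9) ⊗ (4 ⊕ 6)) ⊕ ((10 ⊗ 7) ⊗ (4 ⊗ 7))) = 22

Expand innermost to outermost. Recall ⊕ takes the minimum of its arguments and ⊗ takes their sum. Working out the expression (((9 ⊗ 9) ⊗ (4 ⊕ 6)) ⊕ ((10 ⊗ 7) ⊗ (4 ⊗ 7))) gives 22.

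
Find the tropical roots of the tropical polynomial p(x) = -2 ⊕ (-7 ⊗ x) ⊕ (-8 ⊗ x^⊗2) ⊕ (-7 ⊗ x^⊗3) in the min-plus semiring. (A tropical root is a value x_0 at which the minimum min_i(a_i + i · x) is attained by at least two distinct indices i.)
Roots: {-1, 1, 5}

Each tropical root is a break point of the lower envelope of the lines y = a_i + i · x (there are 4 lines, with slopes 0, 1, ..., 3). Only the lines that attain the minimum somewhere contribute to roots; other lines are dominated. Here the surviving (envelope) indices are i = 3, i = 2, i = 1, i = 0.
Intersections between consecutive envelope lines give the roots: for adjacent envelope indices i < j the intersection is x = (a_i − a_j) / (j − i). Reading off the sorted break points: {-1, 1, 5}.
Verification: at each break x_0, at least two indices attain the minimum of min_i(a_i + i · x_0).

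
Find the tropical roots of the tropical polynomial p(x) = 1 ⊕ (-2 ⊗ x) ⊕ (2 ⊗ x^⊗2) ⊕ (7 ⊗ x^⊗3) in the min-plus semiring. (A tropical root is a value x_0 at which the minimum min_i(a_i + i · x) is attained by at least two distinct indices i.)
Roots: {-5, -4, 3}

Each tropical root is a break point of the lower envelope of the lines y = a_i + i · x (there are 4 lines, with slopes 0, 1, ..., 3). Only the lines that attain the minimum somewhere contribute to roots; other lines are dominated. Here the surviving (envelope) indices are i = 3, i = 2, i = 1, i = 0.
Intersections between consecutive envelope lines give the roots: for adjacent envelope indices i < j the intersection is x = (a_i − a_j) / (j − i). Reading off the sorted break points: {-5, -4, 3}.
Verification: at each break x_0, at least two indices attain the minimum of min_i(a_i + i · x_0).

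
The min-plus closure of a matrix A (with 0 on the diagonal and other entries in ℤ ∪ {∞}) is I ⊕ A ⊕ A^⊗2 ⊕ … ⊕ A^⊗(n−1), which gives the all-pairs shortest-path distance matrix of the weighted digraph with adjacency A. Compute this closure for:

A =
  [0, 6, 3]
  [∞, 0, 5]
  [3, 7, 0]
Closure =
  [0, 6, 3]
  [8, 0, 5]
  [3, 7, 0]

This is the Floyd-Warshall all-pairs shortest-path computation. For each intermediate vertex k = 0, 1, …, 2, update dist[i][j] ← min(dist[i][j], dist[i][k] + dist[k][j]). The final matrix gives, for each (i, j), the minimum total weight of any directed path from i to j (possibly empty when i = j).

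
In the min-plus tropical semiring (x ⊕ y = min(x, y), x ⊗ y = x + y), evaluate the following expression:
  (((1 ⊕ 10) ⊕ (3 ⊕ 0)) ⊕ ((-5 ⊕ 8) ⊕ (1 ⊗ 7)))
(((1 ⊕ 10) ⊕ (3 ⊕ 0)) ⊕ ((-5 ⊕ 8) ⊕ (1 ⊗ 7))) = -5

Expand innermost to outermost. Recall ⊕ takes the minimum of its arguments and ⊗ takes their sum. Working out the expression (((1 ⊕ 10) ⊕ (3 ⊕ 0)) ⊕ ((-5 ⊕ 8) ⊕ (1 ⊗ 7))) gives -5.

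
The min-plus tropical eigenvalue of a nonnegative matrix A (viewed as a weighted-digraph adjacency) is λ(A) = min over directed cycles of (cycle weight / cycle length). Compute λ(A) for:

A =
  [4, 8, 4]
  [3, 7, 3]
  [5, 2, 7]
λ(A) = 5/2

Enumerate directed cycles and compute their means (weight / length). Sample:
  cycle 0 → 0: weight = 4, length = 1, mean = 4/1 ≈ 4.000
  cycle 1 → 1: weight = 7, length = 1, mean = 7/1 ≈ 7.000
  cycle 2 → 2: weight = 7, length = 1, mean = 7/1 ≈ 7.000
  cycle 0 → 1 → 0: weight = 11, length = 2, mean = 11/2 ≈ 5.500
  cycle 0 → 2 → 0: weight = 9, length = 2, mean = 9/2 ≈ 4.500
  cycle 1 → 0 → 1: weight = 11, length = 2, mean = 11/2 ≈ 5.500
Minimum mean = 2.500, attained e.g. along the cycle 1 → 2 → 1 with weight 5 and length 2. So λ(A) = 5/2 = 5/2.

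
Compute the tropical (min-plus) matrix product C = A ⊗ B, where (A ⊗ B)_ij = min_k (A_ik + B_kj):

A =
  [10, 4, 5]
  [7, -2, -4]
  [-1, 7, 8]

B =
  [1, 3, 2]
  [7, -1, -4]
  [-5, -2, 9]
A ⊗ B =
  [0, 3, 0]
  [-9, -6, -6]
  [0, 2, 1]

Apply the min-plus product entry-by-entry:
  C[0][0] = min over k of (A[0][0] + B[0][0] = 10 + 1 = 11, A[0][1] + B[1][0] = 4 + 7 = 11, A[0][2] + B[2][0] = 5 + -5 = 0) = 0 (attained at k = 2)
  C[0][1] = min over k of (A[0][0] + B[0][1] = 10 + 3 = 13, A[0][1] + B[1][1] = 4 + -1 = 3, A[0][2] + B[2][1] = 5 + -2 = 3) = 3 (attained at k = 1)
  C[0][2] = min over k of (A[0][0] + B[0][2] = 10 + 2 = 12, A[0][1] + B[1][2] = 4 + -4 = 0, A[0][2] + B[2][2] = 5 + 9 = 14) = 0 (attained at k = 1)
  C[1][0] = min over k of (A[1][0] + B[0][0] = 7 + 1 = 8, A[1][1] + B[1][0] = -2 + 7 = 5, A[1][2] + B[2][0] = -4 + -5 = -9) = -9 (attained at k = 2)
  C[1][1] = min over k of (A[1][0] + B[0][1] = 7 + 3 = 10, A[1][1] + B[1][1] = -2 + -1 = -3, A[1][2] + B[2][1] = -4 + -2 = -6) = -6 (attained at k = 2)
  C[1][2] = min over k of (A[1][0] + B[0][2] = 7 + 2 = 9, A[1][1] + B[1][2] = -2 + -4 = -6, A[1][2] + B[2][2] = -4 + 9 = 5) = -6 (attained at k = 1)
  C[2][0] = min over k of (A[2][0] + B[0][0] = -1 + 1 = 0, A[2][1] + B[1][0] = 7 + 7 = 14, A[2][2] + B[2][0] = 8 + -5 = 3) = 0 (attained at k = 0)
  C[2][1] = min over k of (A[2][0] + B[0][1] = -1 + 3 = 2, A[2][1] + B[1][1] = 7 + -1 = 6, A[2][2] + B[2][1] = 8 + -2 = 6) = 2 (attained at k = 0)
  C[2][2] = min over k of (A[2][0] + B[0][2] = -1 + 2 = 1, A[2][1] + B[1][2] = 7 + -4 = 3, A[2][2] + B[2][2] = 8 + 9 = 17) = 1 (attained at k = 0)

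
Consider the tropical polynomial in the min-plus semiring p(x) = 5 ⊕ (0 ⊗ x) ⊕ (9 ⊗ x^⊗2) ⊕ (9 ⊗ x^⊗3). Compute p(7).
p(7) = 5

A tropical monomial a ⊗ x^⊗i evaluates to a + i · x. Evaluating each term at x = 7:
  Term 0 contributes 5 + 0 · 7 = 5
  Term 1 contributes 0 + 1 · 7 = 7
  Term 2 contributes 9 + 2 · 7 = 23
  Term 3 contributes 9 + 3 · 7 = 30
p(7) = ⊕ of these = min[5, 7, 23, 30] = 5.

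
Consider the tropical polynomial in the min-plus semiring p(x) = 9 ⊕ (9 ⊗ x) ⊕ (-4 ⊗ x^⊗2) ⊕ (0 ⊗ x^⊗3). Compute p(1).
p(1) = -2

A tropical monomial a ⊗ x^⊗i evaluates to a + i · x. Evaluating each term at x = 1:
  Term 0 contributes 9 + 0 · 1 = 9
  Term 1 contributes 9 + 1 · 1 = 10
  Term 2 contributes -4 + 2 · 1 = -2
  Term 3 contributes 0 + 3 · 1 = 3
p(1) = ⊕ of these = min[9, 10, -2, 3] = -2.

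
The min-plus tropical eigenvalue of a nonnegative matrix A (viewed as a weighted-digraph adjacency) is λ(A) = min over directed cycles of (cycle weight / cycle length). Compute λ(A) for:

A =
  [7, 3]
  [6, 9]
λ(A) = 9/2

Enumerate directed cycles and compute their means (weight / length). Sample:
  cycle 0 → 0: weight = 7, length = 1, mean = 7/1 ≈ 7.000
  cycle 1 → 1: weight = 9, length = 1, mean = 9/1 ≈ 9.000
  cycle 0 → 1 → 0: weight = 9, length = 2, mean = 9/2 ≈ 4.500
  cycle 1 → 0 → 1: weight = 9, length = 2, mean = 9/2 ≈ 4.500
Minimum mean = 4.500, attained e.g. along the cycle 0 → 1 → 0 with weight 9 and length 2. So λ(A) = 9/2 = 9/2.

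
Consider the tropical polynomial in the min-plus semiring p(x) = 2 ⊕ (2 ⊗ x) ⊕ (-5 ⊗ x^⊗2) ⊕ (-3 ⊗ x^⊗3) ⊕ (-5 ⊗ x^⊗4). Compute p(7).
p(7) = 2

A tropical monomial a ⊗ x^⊗i evaluates to a + i · x. Evaluating each term at x = 7:
  Term 0 contributes 2 + 0 · 7 = 2
  Term 1 contributes 2 + 1 · 7 = 9
  Term 2 contributes -5 + 2 · 7 = 9
  Term 3 contributes -3 + 3 · 7 = 18
  Term 4 contributes -5 + 4 · 7 = 23
p(7) = ⊕ of these = min[2, 9, 9, 18, 23] = 2.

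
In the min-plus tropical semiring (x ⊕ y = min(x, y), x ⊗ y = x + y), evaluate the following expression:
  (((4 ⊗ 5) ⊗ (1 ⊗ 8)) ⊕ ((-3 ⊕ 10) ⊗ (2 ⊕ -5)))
(((4 ⊗ 5) ⊗ (1 ⊗ 8)) ⊕ ((-3 ⊕ 10) ⊗ (2 ⊕ -5))) = -8

Expand innermost to outermost. Recall ⊕ takes the minimum of its arguments and ⊗ takes their sum. Working out the expression (((4 ⊗ 5) ⊗ (1 ⊗ 8)) ⊕ ((-3 ⊕ 10) ⊗ (2 ⊕ -5))) gives -8.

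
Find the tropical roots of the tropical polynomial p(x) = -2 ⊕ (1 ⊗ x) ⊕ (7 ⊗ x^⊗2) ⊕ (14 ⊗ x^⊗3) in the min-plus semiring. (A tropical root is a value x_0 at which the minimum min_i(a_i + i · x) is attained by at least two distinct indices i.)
Roots: {-7, -6, -3}

Each tropical root is a break point of the lower envelope of the lines y = a_i + i · x (there are 4 lines, with slopes 0, 1, ..., 3). Only the lines that attain the minimum somewhere contribute to roots; other lines are dominated. Here the surviving (envelope) indices are i = 3, i = 2, i = 1, i = 0.
Intersections between consecutive envelope lines give the roots: for adjacent envelope indices i < j the intersection is x = (a_i − a_j) / (j − i). Reading off the sorted break points: {-7, -6, -3}.
Verification: at each break x_0, at least two indices attain the minimum of min_i(a_i + i · x_0).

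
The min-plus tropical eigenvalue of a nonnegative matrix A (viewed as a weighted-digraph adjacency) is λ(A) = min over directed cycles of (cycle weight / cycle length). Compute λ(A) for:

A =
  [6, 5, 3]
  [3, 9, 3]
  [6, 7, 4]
λ(A) = 4

Enumerate directed cycles and compute their means (weight / length). Sample:
  cycle 0 → 0: weight = 6, length = 1, mean = 6/1 ≈ 6.000
  cycle 1 → 1: weight = 9, length = 1, mean = 9/1 ≈ 9.000
  cycle 2 → 2: weight = 4, length = 1, mean = 4/1 ≈ 4.000
  cycle 0 → 1 → 0: weight = 8, length = 2, mean = 8/2 ≈ 4.000
  cycle 0 → 2 → 0: weight = 9, length = 2, mean = 9/2 ≈ 4.500
  cycle 1 → 0 → 1: weight = 8, length = 2, mean = 8/2 ≈ 4.000
Minimum mean = 4.000, attained e.g. along the cycle 2 → 2 with weight 4 and length 1. So λ(A) = 4/1 = 4.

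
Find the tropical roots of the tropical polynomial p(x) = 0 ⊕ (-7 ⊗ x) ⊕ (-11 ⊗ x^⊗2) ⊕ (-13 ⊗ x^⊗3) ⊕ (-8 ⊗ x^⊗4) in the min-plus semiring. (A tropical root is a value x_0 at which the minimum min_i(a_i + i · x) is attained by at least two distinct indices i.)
Roots: {-5, 2, 4, 7}

Each tropical root is a break point of the lower envelope of the lines y = a_i + i · x (there are 5 lines, with slopes 0, 1, ..., 4). Only the lines that attain the minimum somewhere contribute to roots; other lines are dominated. Here the surviving (envelope) indices are i = 4, i = 3, i = 2, i = 1, i = 0.
Intersections between consecutive envelope lines give the roots: for adjacent envelope indices i < j the intersection is x = (a_i − a_j) / (j − i). Reading off the sorted break points: {-5, 2, 4, 7}.
Verification: at each break x_0, at least two indices attain the minimum of min_i(a_i + i · x_0).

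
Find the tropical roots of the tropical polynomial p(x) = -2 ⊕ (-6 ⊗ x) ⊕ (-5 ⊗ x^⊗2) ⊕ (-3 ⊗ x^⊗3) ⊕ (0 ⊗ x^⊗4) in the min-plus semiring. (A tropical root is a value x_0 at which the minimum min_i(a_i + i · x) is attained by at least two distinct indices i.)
Roots: {-3, -2, -1, 4}

Each tropical root is a break point of the lower envelope of the lines y = a_i + i · x (there are 5 lines, with slopes 0, 1, ..., 4). Only the lines that attain the minimum somewhere contribute to roots; other lines are dominated. Here the surviving (envelope) indices are i = 4, i = 3, i = 2, i = 1, i = 0.
Intersections between consecutive envelope lines give the roots: for adjacent envelope indices i < j the intersection is x = (a_i − a_j) / (j − i). Reading off the sorted break points: {-3, -2, -1, 4}.
Verification: at each break x_0, at least two indices attain the minimum of min_i(a_i + i · x_0).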